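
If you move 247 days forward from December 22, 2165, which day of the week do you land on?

Dec 22, 2165 is a Sunday.
247 mod 7 = 2, so 247 days after a Sunday is Sunday + 2 = Tuesday.

Tuesday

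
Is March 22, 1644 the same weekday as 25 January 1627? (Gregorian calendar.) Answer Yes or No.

No

From Jan 25, 1627 to Mar 22, 1644 is 6266 days.
6266 mod 7 = 1, so they are different weekdays.
(Jan 25, 1627 is a Monday; Mar 22, 1644 is a Tuesday.)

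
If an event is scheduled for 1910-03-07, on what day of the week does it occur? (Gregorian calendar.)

Doomsday rule: the anchor day for the 1900s is Wednesday. For year 10: 10÷12 = 0 r 10, and 10÷4 = 2, so 0+10+2 = 12.
Wednesday + 12 ≡ Monday — that's 1910's doomsday.
In March the doomsday date is Mar 14.
Mar 7 is 7 days before Mar 14; 7 mod 7 = 0, so Monday − 0 = Monday.

Monday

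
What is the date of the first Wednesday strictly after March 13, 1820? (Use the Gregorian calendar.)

Mar 13, 1820 is a Monday.
From Monday to the next Wednesday is 2 days.
Mar 13, 1820 + 2 = Mar 15, 1820.

March 15, 1820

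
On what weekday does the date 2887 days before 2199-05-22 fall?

Sunday

May 22, 2199 is a Wednesday.
2887 mod 7 = 3, so 2887 days before a Wednesday is Wednesday − 3 = Sunday.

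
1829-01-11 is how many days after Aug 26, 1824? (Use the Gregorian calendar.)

Aug 26, 1824 → Aug 26, 1825: 365 days.
Aug 26, 1825 → Aug 26, 1826: 365 days.
Aug 26, 1826 → Aug 26, 1827: 365 days.
Aug 26, 1827 → Aug 26, 1828: 366 days (Feb 29, 1828 is in that span).
Aug 26, 1828 → Sep 26, 1828: 31 days (August has 31).
Sep 26, 1828 → Oct 26, 1828: 30 days (September has 30).
Oct 26, 1828 → Nov 26, 1828: 31 days (October has 31).
Nov 26, 1828 → Dec 26, 1828: 30 days (November has 30).
Dec 26, 1828 → Jan 11, 1829: 16 days.
Total: 1599 days.

1599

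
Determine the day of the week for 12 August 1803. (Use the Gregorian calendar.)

Friday

Doomsday rule: the anchor day for the 1800s is Friday. For year 03: 3÷12 = 0 r 3, and 3÷4 = 0, so 0+3+0 = 3.
Friday + 3 ≡ Monday — that's 1803's doomsday.
In August the doomsday date is Aug 8.
Aug 12 is 4 days after Aug 8; 4 mod 7 = 4, so Monday + 4 = Friday.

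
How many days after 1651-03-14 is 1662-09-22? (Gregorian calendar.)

4210

Mar 14, 1651 → Mar 14, 1652: 366 days (Feb 29, 1652 is in that span).
Mar 14, 1652 → Mar 14, 1653: 365 days.
Mar 14, 1653 → Mar 14, 1654: 365 days.
Mar 14, 1654 → Mar 14, 1655: 365 days.
Mar 14, 1655 → Mar 14, 1656: 366 days (Feb 29, 1656 is in that span).
Mar 14, 1656 → Mar 14, 1657: 365 days.
Mar 14, 1657 → Mar 14, 1658: 365 days.
Mar 14, 1658 → Mar 14, 1659: 365 days.
Mar 14, 1659 → Mar 14, 1660: 366 days (Feb 29, 1660 is in that span).
Mar 14, 1660 → Mar 14, 1661: 365 days.
Mar 14, 1661 → Mar 14, 1662: 365 days.
Mar 14, 1662 → Apr 14, 1662: 31 days (March has 31).
Apr 14, 1662 → May 14, 1662: 30 days (April has 30).
May 14, 1662 → Jun 14, 1662: 31 days (May has 31).
Jun 14, 1662 → Jul 14, 1662: 30 days (June has 30).
Jul 14, 1662 → Aug 14, 1662: 31 days (July has 31).
Aug 14, 1662 → Sep 14, 1662: 31 days (August has 31).
Sep 14, 1662 → Sep 22, 1662: 8 days.
Total: 4210 days.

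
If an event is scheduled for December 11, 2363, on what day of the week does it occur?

Doomsday rule: the anchor day for the 2300s is Wednesday. For year 63: 63÷12 = 5 r 3, and 3÷4 = 0, so 5+3+0 = 8.
Wednesday + 8 ≡ Thursday — that's 2363's doomsday.
In December the doomsday date is Dec 12.
Dec 11 is 1 day before Dec 12; 1 mod 7 = 1, so Thursday − 1 = Wednesday.

Wednesday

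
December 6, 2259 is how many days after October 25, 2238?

7712

Oct 25, 2238 → Oct 25, 2239: 365 days.
Oct 25, 2239 → Oct 25, 2240: 366 days (Feb 29, 2240 is in that span).
Oct 25, 2240 → Oct 25, 2241: 365 days.
Oct 25, 2241 → Oct 25, 2242: 365 days.
Oct 25, 2242 → Oct 25, 2243: 365 days.
Oct 25, 2243 → Oct 25, 2244: 366 days (Feb 29, 2244 is in that span).
Oct 25, 2244 → Oct 25, 2245: 365 days.
Oct 25, 2245 → Oct 25, 2246: 365 days.
Oct 25, 2246 → Oct 25, 2247: 365 days.
Oct 25, 2247 → Oct 25, 2248: 366 days (Feb 29, 2248 is in that span).
Oct 25, 2248 → Oct 25, 2249: 365 days.
Oct 25, 2249 → Oct 25, 2250: 365 days.
Oct 25, 2250 → Oct 25, 2251: 365 days.
Oct 25, 2251 → Oct 25, 2252: 366 days (Feb 29, 2252 is in that span).
Oct 25, 2252 → Oct 25, 2253: 365 days.
Oct 25, 2253 → Oct 25, 2254: 365 days.
Oct 25, 2254 → Oct 25, 2255: 365 days.
Oct 25, 2255 → Oct 25, 2256: 366 days (Feb 29, 2256 is in that span).
Oct 25, 2256 → Oct 25, 2257: 365 days.
Oct 25, 2257 → Oct 25, 2258: 365 days.
Oct 25, 2258 → Oct 25, 2259: 365 days.
Oct 25, 2259 → Nov 25, 2259: 31 days (October has 31).
Nov 25, 2259 → Dec 6, 2259: 11 days.
Total: 7712 days.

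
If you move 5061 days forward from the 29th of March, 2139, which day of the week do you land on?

Sunday

First find the weekday of Mar 29, 2139. Doomsday rule: the anchor day for the 2100s is Sunday. For year 39: 39÷12 = 3 r 3, and 3÷4 = 0, so 3+3+0 = 6.
Sunday + 6 ≡ Saturday — that's 2139's doomsday.
In March the doomsday date is Mar 14.
Mar 29 is 15 days after Mar 14; 15 mod 7 = 1, so Saturday + 1 = Sunday.
5061 mod 7 = 0, so 5061 days after a Sunday is Sunday + 0 = Sunday.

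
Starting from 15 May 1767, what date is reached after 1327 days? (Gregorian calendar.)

+366 (one year; includes Feb 29, 1768) → May 15, 1768 (961 left).
+365 (one year) → May 15, 1769 (596 left).
+365 (one year) → May 15, 1770 (231 left).
May has 31 days: +17 → Jun 1, 1770 (214 left).
Jun has 30 days: +30 → Jul 1, 1770 (184 left).
Jul has 31 days: +31 → Aug 1, 1770 (153 left).
Aug has 31 days: +31 → Sep 1, 1770 (122 left).
Sep has 30 days: +30 → Oct 1, 1770 (92 left).
Oct has 31 days: +31 → Nov 1, 1770 (61 left).
Nov has 30 days: +30 → Dec 1, 1770 (31 left).
Dec has 31 days: +31 → Jan 1, 1771 (0 left).

January 1, 1771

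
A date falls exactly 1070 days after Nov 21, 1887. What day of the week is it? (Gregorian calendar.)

Sunday

First find the weekday of Nov 21, 1887. Doomsday rule: the anchor day for the 1800s is Friday. For year 87: 87÷12 = 7 r 3, and 3÷4 = 0, so 7+3+0 = 10.
Friday + 10 ≡ Monday — that's 1887's doomsday.
In November the doomsday date is Nov 7.
Nov 21 is 14 days after Nov 7; 14 mod 7 = 0, so Monday + 0 = Monday.
1070 mod 7 = 6, so 1070 days after a Monday is Monday + 6 = Sunday.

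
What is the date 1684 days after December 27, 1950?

+365 (one year) → Dec 27, 1951 (1319 left).
+366 (one year; includes Feb 29, 1952) → Dec 27, 1952 (953 left).
+365 (one year) → Dec 27, 1953 (588 left).
+365 (one year) → Dec 27, 1954 (223 left).
Dec has 31 days: +5 → Jan 1, 1955 (218 left).
Jan has 31 days: +31 → Feb 1, 1955 (187 left).
Feb has 28 days: +28 → Mar 1, 1955 (159 left).
Mar has 31 days: +31 → Apr 1, 1955 (128 left).
Apr has 30 days: +30 → May 1, 1955 (98 left).
May has 31 days: +31 → Jun 1, 1955 (67 left).
Jun has 30 days: +30 → Jul 1, 1955 (37 left).
Jul has 31 days: +31 → Aug 1, 1955 (6 left).
+6 → Aug 7, 1955.

August 7, 1955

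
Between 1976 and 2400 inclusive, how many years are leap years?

104

Multiples of 4 in [1976,2400]: 107.
Of those, multiples of 100: 5 (not leap unless ÷400).
Multiples of 400: 2.
Leap years = 107 − 5 + 2 = 104.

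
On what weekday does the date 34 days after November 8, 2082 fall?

First find the weekday of Nov 8, 2082. Doomsday rule: the anchor day for the 2000s is Tuesday. For year 82: 82÷12 = 6 r 10, and 10÷4 = 2, so 6+10+2 = 18.
Tuesday + 18 ≡ Saturday — that's 2082's doomsday.
In November the doomsday date is Nov 7.
Nov 8 is 1 day after Nov 7; 1 mod 7 = 1, so Saturday + 1 = Sunday.
34 mod 7 = 6, so 34 days after a Sunday is Sunday + 6 = Saturday.

Saturday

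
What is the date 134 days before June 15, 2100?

−15 → May 31, 2100 (end of May, 31 days; 119 left).
−31 → Apr 30, 2100 (end of Apr, 30 days; 88 left).
−30 → Mar 31, 2100 (end of Mar, 31 days; 58 left).
−31 → Feb 28, 2100 (end of Feb, 28 days; 27 left).
−27 → Feb 1, 2100.

February 1, 2100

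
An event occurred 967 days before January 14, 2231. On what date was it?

May 22, 2228

−365 (one year) → Jan 14, 2230 (602 left).
−365 (one year) → Jan 14, 2229 (237 left).
−14 → Dec 31, 2228 (end of Dec, 31 days; 223 left).
−31 → Nov 30, 2228 (end of Nov, 30 days; 192 left).
−30 → Oct 31, 2228 (end of Oct, 31 days; 162 left).
−31 → Sep 30, 2228 (end of Sep, 30 days; 131 left).
−30 → Aug 31, 2228 (end of Aug, 31 days; 101 left).
−31 → Jul 31, 2228 (end of Jul, 31 days; 70 left).
−31 → Jun 30, 2228 (end of Jun, 30 days; 39 left).
−30 → May 31, 2228 (end of May, 31 days; 9 left).
−9 → May 22, 2228.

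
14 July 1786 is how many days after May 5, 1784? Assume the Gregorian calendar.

800

May 5, 1784 → May 5, 1785: 365 days.
May 5, 1785 → May 5, 1786: 365 days.
May 5, 1786 → Jun 5, 1786: 31 days (May has 31).
Jun 5, 1786 → Jul 5, 1786: 30 days (June has 30).
Jul 5, 1786 → Jul 14, 1786: 9 days.
Total: 800 days.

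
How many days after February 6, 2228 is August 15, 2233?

Feb 6, 2228 → Feb 6, 2229: 366 days (Feb 29, 2228 is in that span).
Feb 6, 2229 → Feb 6, 2230: 365 days.
Feb 6, 2230 → Feb 6, 2231: 365 days.
Feb 6, 2231 → Feb 6, 2232: 365 days.
Feb 6, 2232 → Feb 6, 2233: 366 days (Feb 29, 2232 is in that span).
Feb 6, 2233 → Mar 6, 2233: 28 days (February has 28).
Mar 6, 2233 → Apr 6, 2233: 31 days (March has 31).
Apr 6, 2233 → May 6, 2233: 30 days (April has 30).
May 6, 2233 → Jun 6, 2233: 31 days (May has 31).
Jun 6, 2233 → Jul 6, 2233: 30 days (June has 30).
Jul 6, 2233 → Aug 6, 2233: 31 days (July has 31).
Aug 6, 2233 → Aug 15, 2233: 9 days.
Total: 2017 days.

2017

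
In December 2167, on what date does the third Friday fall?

December 1, 2167 is a Tuesday.
The first Friday is therefore December 4 (3 days later).
The third Friday is 4 + 2×7 = December 18.

December 18, 2167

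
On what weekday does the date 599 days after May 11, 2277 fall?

May 11, 2277 is a Friday.
599 mod 7 = 4, so 599 days after a Friday is Friday + 4 = Tuesday.

Tuesday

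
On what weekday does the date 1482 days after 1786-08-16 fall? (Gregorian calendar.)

First find the weekday of Aug 16, 1786. Doomsday rule: the anchor day for the 1700s is Sunday. For year 86: 86÷12 = 7 r 2, and 2÷4 = 0, so 7+2+0 = 9.
Sunday + 9 ≡ Tuesday — that's 1786's doomsday.
In August the doomsday date is Aug 8.
Aug 16 is 8 days after Aug 8; 8 mod 7 = 1, so Tuesday + 1 = Wednesday.
1482 mod 7 = 5, so 1482 days after a Wednesday is Wednesday + 5 = Monday.

Monday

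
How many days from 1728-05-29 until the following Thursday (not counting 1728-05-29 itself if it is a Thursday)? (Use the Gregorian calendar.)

5

May 29, 1728 is a Saturday.
From Saturday to the next Thursday is 5 days.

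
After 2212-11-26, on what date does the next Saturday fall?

Nov 26, 2212 is a Thursday.
From Thursday to the next Saturday is 2 days.
Nov 26, 2212 + 2 = Nov 28, 2212.

November 28, 2212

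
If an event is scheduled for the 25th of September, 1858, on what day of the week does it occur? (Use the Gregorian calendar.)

Doomsday rule: the anchor day for the 1800s is Friday. For year 58: 58÷12 = 4 r 10, and 10÷4 = 2, so 4+10+2 = 16.
Friday + 16 ≡ Sunday — that's 1858's doomsday.
In September the doomsday date is Sep 5.
Sep 25 is 20 days after Sep 5; 20 mod 7 = 6, so Sunday + 6 = Saturday.

Saturday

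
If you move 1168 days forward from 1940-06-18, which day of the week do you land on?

First find the weekday of Jun 18, 1940. Doomsday rule: the anchor day for the 1900s is Wednesday. For year 40: 40÷12 = 3 r 4, and 4÷4 = 1, so 3+4+1 = 8.
Wednesday + 8 ≡ Thursday — that's 1940's doomsday.
In June the doomsday date is Jun 6.
Jun 18 is 12 days after Jun 6; 12 mod 7 = 5, so Thursday + 5 = Tuesday.
1168 mod 7 = 6, so 1168 days after a Tuesday is Tuesday + 6 = Monday.

Monday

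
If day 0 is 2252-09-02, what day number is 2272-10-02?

Sep 2, 2252 → Sep 2, 2253: 365 days.
Sep 2, 2253 → Sep 2, 2254: 365 days.
Sep 2, 2254 → Sep 2, 2255: 365 days.
Sep 2, 2255 → Sep 2, 2256: 366 days (Feb 29, 2256 is in that span).
Sep 2, 2256 → Sep 2, 2257: 365 days.
Sep 2, 2257 → Sep 2, 2258: 365 days.
Sep 2, 2258 → Sep 2, 2259: 365 days.
Sep 2, 2259 → Sep 2, 2260: 366 days (Feb 29, 2260 is in that span).
Sep 2, 2260 → Sep 2, 2261: 365 days.
Sep 2, 2261 → Sep 2, 2262: 365 days.
Sep 2, 2262 → Sep 2, 2263: 365 days.
Sep 2, 2263 → Sep 2, 2264: 366 days (Feb 29, 2264 is in that span).
Sep 2, 2264 → Sep 2, 2265: 365 days.
Sep 2, 2265 → Sep 2, 2266: 365 days.
Sep 2, 2266 → Sep 2, 2267: 365 days.
Sep 2, 2267 → Sep 2, 2268: 366 days (Feb 29, 2268 is in that span).
Sep 2, 2268 → Sep 2, 2269: 365 days.
Sep 2, 2269 → Sep 2, 2270: 365 days.
Sep 2, 2270 → Sep 2, 2271: 365 days.
Sep 2, 2271 → Oct 2, 2271: 30 days (September has 30).
Oct 2, 2271 → Nov 2, 2271: 31 days (October has 31).
Nov 2, 2271 → Dec 2, 2271: 30 days (November has 30).
Dec 2, 2271 → Jan 2, 2272: 31 days (December has 31).
Jan 2, 2272 → Feb 2, 2272: 31 days (January has 31).
Feb 2, 2272 → Mar 2, 2272: 29 days (February has 29).
Mar 2, 2272 → Apr 2, 2272: 31 days (March has 31).
Apr 2, 2272 → May 2, 2272: 30 days (April has 30).
May 2, 2272 → Jun 2, 2272: 31 days (May has 31).
Jun 2, 2272 → Jul 2, 2272: 30 days (June has 30).
Jul 2, 2272 → Aug 2, 2272: 31 days (July has 31).
Aug 2, 2272 → Sep 2, 2272: 31 days (August has 31).
Sep 2, 2272 → Oct 2, 2272: 30 days.
Total: 7335 days.

7335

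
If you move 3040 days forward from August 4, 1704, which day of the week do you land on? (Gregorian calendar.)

First find the weekday of Aug 4, 1704. Doomsday rule: the anchor day for the 1700s is Sunday. For year 04: 4÷12 = 0 r 4, and 4÷4 = 1, so 0+4+1 = 5.
Sunday + 5 ≡ Friday — that's 1704's doomsday.
In August the doomsday date is Aug 8.
Aug 4 is 4 days before Aug 8; 4 mod 7 = 4, so Friday − 4 = Monday.
3040 mod 7 = 2, so 3040 days after a Monday is Monday + 2 = Wednesday.

Wednesday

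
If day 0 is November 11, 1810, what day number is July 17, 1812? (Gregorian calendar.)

Nov 11, 1810 → Nov 11, 1811: 365 days.
Nov 11, 1811 → Dec 11, 1811: 30 days (November has 30).
Dec 11, 1811 → Jan 11, 1812: 31 days (December has 31).
Jan 11, 1812 → Feb 11, 1812: 31 days (January has 31).
Feb 11, 1812 → Mar 11, 1812: 29 days (February has 29).
Mar 11, 1812 → Apr 11, 1812: 31 days (March has 31).
Apr 11, 1812 → May 11, 1812: 30 days (April has 30).
May 11, 1812 → Jun 11, 1812: 31 days (May has 31).
Jun 11, 1812 → Jul 11, 1812: 30 days (June has 30).
Jul 11, 1812 → Jul 17, 1812: 6 days.
Total: 614 days.

614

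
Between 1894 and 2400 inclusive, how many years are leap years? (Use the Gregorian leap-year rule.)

123

Multiples of 4 in [1894,2400]: 127.
Of those, multiples of 100: 6 (not leap unless ÷400).
Multiples of 400: 2.
Leap years = 127 − 6 + 2 = 123.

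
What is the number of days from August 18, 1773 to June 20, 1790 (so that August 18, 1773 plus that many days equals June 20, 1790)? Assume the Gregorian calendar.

6150

Aug 18, 1773 → Aug 18, 1774: 365 days.
Aug 18, 1774 → Aug 18, 1775: 365 days.
Aug 18, 1775 → Aug 18, 1776: 366 days (Feb 29, 1776 is in that span).
Aug 18, 1776 → Aug 18, 1777: 365 days.
Aug 18, 1777 → Aug 18, 1778: 365 days.
Aug 18, 1778 → Aug 18, 1779: 365 days.
Aug 18, 1779 → Aug 18, 1780: 366 days (Feb 29, 1780 is in that span).
Aug 18, 1780 → Aug 18, 1781: 365 days.
Aug 18, 1781 → Aug 18, 1782: 365 days.
Aug 18, 1782 → Aug 18, 1783: 365 days.
Aug 18, 1783 → Aug 18, 1784: 366 days (Feb 29, 1784 is in that span).
Aug 18, 1784 → Aug 18, 1785: 365 days.
Aug 18, 1785 → Aug 18, 1786: 365 days.
Aug 18, 1786 → Aug 18, 1787: 365 days.
Aug 18, 1787 → Aug 18, 1788: 366 days (Feb 29, 1788 is in that span).
Aug 18, 1788 → Aug 18, 1789: 365 days.
Aug 18, 1789 → Sep 18, 1789: 31 days (August has 31).
Sep 18, 1789 → Oct 18, 1789: 30 days (September has 30).
Oct 18, 1789 → Nov 18, 1789: 31 days (October has 31).
Nov 18, 1789 → Dec 18, 1789: 30 days (November has 30).
Dec 18, 1789 → Jan 18, 1790: 31 days (December has 31).
Jan 18, 1790 → Feb 18, 1790: 31 days (January has 31).
Feb 18, 1790 → Mar 18, 1790: 28 days (February has 28).
Mar 18, 1790 → Apr 18, 1790: 31 days (March has 31).
Apr 18, 1790 → May 18, 1790: 30 days (April has 30).
May 18, 1790 → Jun 18, 1790: 31 days (May has 31).
Jun 18, 1790 → Jun 20, 1790: 2 days.
Total: 6150 days.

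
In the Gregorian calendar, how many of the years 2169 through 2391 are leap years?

53

Multiples of 4 in [2169,2391]: 55.
Of those, multiples of 100: 2 (not leap unless ÷400).
Multiples of 400: 0.
Leap years = 55 − 2 + 0 = 53.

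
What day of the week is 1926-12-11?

January 1, 1926 is a Friday.
Jan 1, 1926 → Feb 1, 1926: 31 days (January has 31).
Feb 1, 1926 → Mar 1, 1926: 28 days (February has 28).
Mar 1, 1926 → Apr 1, 1926: 31 days (March has 31).
Apr 1, 1926 → May 1, 1926: 30 days (April has 30).
May 1, 1926 → Jun 1, 1926: 31 days (May has 31).
Jun 1, 1926 → Jul 1, 1926: 30 days (June has 30).
Jul 1, 1926 → Aug 1, 1926: 31 days (July has 31).
Aug 1, 1926 → Sep 1, 1926: 31 days (August has 31).
Sep 1, 1926 → Oct 1, 1926: 30 days (September has 30).
Oct 1, 1926 → Nov 1, 1926: 31 days (October has 31).
Nov 1, 1926 → Dec 1, 1926: 30 days (November has 30).
Dec 1, 1926 → Dec 11, 1926: 10 days.
Total: 344 days.
344 mod 7 = 1, so Friday + 1 = Saturday.

Saturday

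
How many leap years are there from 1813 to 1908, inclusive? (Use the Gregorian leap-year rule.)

23

Multiples of 4 in [1813,1908]: 24.
Of those, multiples of 100: 1 (not leap unless ÷400).
Multiples of 400: 0.
Leap years = 24 − 1 + 0 = 23.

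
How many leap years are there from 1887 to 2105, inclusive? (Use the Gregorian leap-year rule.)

Multiples of 4 in [1887,2105]: 55.
Of those, multiples of 100: 3 (not leap unless ÷400).
Multiples of 400: 1.
Leap years = 55 − 3 + 1 = 53.

53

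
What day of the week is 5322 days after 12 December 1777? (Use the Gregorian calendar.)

Sunday

First find the weekday of Dec 12, 1777. Doomsday rule: the anchor day for the 1700s is Sunday. For year 77: 77÷12 = 6 r 5, and 5÷4 = 1, so 6+5+1 = 12.
Sunday + 12 ≡ Friday — that's 1777's doomsday.
In December the doomsday date is Dec 12.
Dec 12 is the doomsday itself: Friday.
5322 mod 7 = 2, so 5322 days after a Friday is Friday + 2 = Sunday.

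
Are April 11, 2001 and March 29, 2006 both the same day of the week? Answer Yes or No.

Yes

From Apr 11, 2001 to Mar 29, 2006 is 1813 days.
1813 mod 7 = 0, so they are the same weekday.
(Apr 11, 2001 is a Wednesday; Mar 29, 2006 is a Wednesday.)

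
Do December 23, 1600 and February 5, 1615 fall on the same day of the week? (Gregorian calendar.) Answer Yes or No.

From Dec 23, 1600 to Feb 5, 1615 is 5157 days.
5157 mod 7 = 5, so they are different weekdays.
(Dec 23, 1600 is a Saturday; Feb 5, 1615 is a Thursday.)

No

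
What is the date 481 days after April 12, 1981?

+365 (one year) → Apr 12, 1982 (116 left).
Apr has 30 days: +19 → May 1, 1982 (97 left).
May has 31 days: +31 → Jun 1, 1982 (66 left).
Jun has 30 days: +30 → Jul 1, 1982 (36 left).
Jul has 31 days: +31 → Aug 1, 1982 (5 left).
+5 → Aug 6, 1982.

August 6, 1982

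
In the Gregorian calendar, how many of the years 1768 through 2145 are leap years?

92

Multiples of 4 in [1768,2145]: 95.
Of those, multiples of 100: 4 (not leap unless ÷400).
Multiples of 400: 1.
Leap years = 95 − 4 + 1 = 92.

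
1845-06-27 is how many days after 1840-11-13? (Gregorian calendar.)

1687

Nov 13, 1840 → Nov 13, 1841: 365 days.
Nov 13, 1841 → Nov 13, 1842: 365 days.
Nov 13, 1842 → Nov 13, 1843: 365 days.
Nov 13, 1843 → Nov 13, 1844: 366 days (Feb 29, 1844 is in that span).
Nov 13, 1844 → Dec 13, 1844: 30 days (November has 30).
Dec 13, 1844 → Jan 13, 1845: 31 days (December has 31).
Jan 13, 1845 → Feb 13, 1845: 31 days (January has 31).
Feb 13, 1845 → Mar 13, 1845: 28 days (February has 28).
Mar 13, 1845 → Apr 13, 1845: 31 days (March has 31).
Apr 13, 1845 → May 13, 1845: 30 days (April has 30).
May 13, 1845 → Jun 13, 1845: 31 days (May has 31).
Jun 13, 1845 → Jun 27, 1845: 14 days.
Total: 1687 days.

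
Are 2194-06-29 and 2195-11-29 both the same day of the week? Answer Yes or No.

Yes

From Jun 29, 2194 to Nov 29, 2195 is 518 days.
518 mod 7 = 0, so they are the same weekday.
(Jun 29, 2194 is a Sunday; Nov 29, 2195 is a Sunday.)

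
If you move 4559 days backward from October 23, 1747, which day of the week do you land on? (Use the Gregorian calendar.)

First find the weekday of Oct 23, 1747. Doomsday rule: the anchor day for the 1700s is Sunday. For year 47: 47÷12 = 3 r 11, and 11÷4 = 2, so 3+11+2 = 16.
Sunday + 16 ≡ Tuesday — that's 1747's doomsday.
In October the doomsday date is Oct 10.
Oct 23 is 13 days after Oct 10; 13 mod 7 = 6, so Tuesday + 6 = Monday.
4559 mod 7 = 2, so 4559 days before a Monday is Monday − 2 = Saturday.

Saturday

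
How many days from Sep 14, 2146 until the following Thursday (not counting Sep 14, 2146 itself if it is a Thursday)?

1

Sep 14, 2146 is a Wednesday.
From Wednesday to the next Thursday is 1 day.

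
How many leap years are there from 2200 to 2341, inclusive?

Multiples of 4 in [2200,2341]: 36.
Of those, multiples of 100: 2 (not leap unless ÷400).
Multiples of 400: 0.
Leap years = 36 − 2 + 0 = 34.

34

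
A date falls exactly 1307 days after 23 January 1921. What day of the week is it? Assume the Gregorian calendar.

Friday

Jan 23, 1921 is a Sunday.
1307 mod 7 = 5, so 1307 days after a Sunday is Sunday + 5 = Friday.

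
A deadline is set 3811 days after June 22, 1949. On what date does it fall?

November 28, 1959

+365 (one year) → Jun 22, 1950 (3446 left).
+365 (one year) → Jun 22, 1951 (3081 left).
+366 (one year; includes Feb 29, 1952) → Jun 22, 1952 (2715 left).
+365 (one year) → Jun 22, 1953 (2350 left).
+365 (one year) → Jun 22, 1954 (1985 left).
+365 (one year) → Jun 22, 1955 (1620 left).
+366 (one year; includes Feb 29, 1956) → Jun 22, 1956 (1254 left).
+365 (one year) → Jun 22, 1957 (889 left).
+365 (one year) → Jun 22, 1958 (524 left).
+365 (one year) → Jun 22, 1959 (159 left).
Jun has 30 days: +9 → Jul 1, 1959 (150 left).
Jul has 31 days: +31 → Aug 1, 1959 (119 left).
Aug has 31 days: +31 → Sep 1, 1959 (88 left).
Sep has 30 days: +30 → Oct 1, 1959 (58 left).
Oct has 31 days: +31 → Nov 1, 1959 (27 left).
+27 → Nov 28, 1959.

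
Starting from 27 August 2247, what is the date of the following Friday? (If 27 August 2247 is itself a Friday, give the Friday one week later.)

September 3, 2247

Aug 27, 2247 is a Friday.
From Friday to the next Friday is 7 days.
Aug 27, 2247 + 7 = Sep 3, 2247.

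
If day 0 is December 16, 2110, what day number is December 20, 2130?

Dec 16, 2110 → Dec 16, 2111: 365 days.
Dec 16, 2111 → Dec 16, 2112: 366 days (Feb 29, 2112 is in that span).
Dec 16, 2112 → Dec 16, 2113: 365 days.
Dec 16, 2113 → Dec 16, 2114: 365 days.
Dec 16, 2114 → Dec 16, 2115: 365 days.
Dec 16, 2115 → Dec 16, 2116: 366 days (Feb 29, 2116 is in that span).
Dec 16, 2116 → Dec 16, 2117: 365 days.
Dec 16, 2117 → Dec 16, 2118: 365 days.
Dec 16, 2118 → Dec 16, 2119: 365 days.
Dec 16, 2119 → Dec 16, 2120: 366 days (Feb 29, 2120 is in that span).
Dec 16, 2120 → Dec 16, 2121: 365 days.
Dec 16, 2121 → Dec 16, 2122: 365 days.
Dec 16, 2122 → Dec 16, 2123: 365 days.
Dec 16, 2123 → Dec 16, 2124: 366 days (Feb 29, 2124 is in that span).
Dec 16, 2124 → Dec 16, 2125: 365 days.
Dec 16, 2125 → Dec 16, 2126: 365 days.
Dec 16, 2126 → Dec 16, 2127: 365 days.
Dec 16, 2127 → Dec 16, 2128: 366 days (Feb 29, 2128 is in that span).
Dec 16, 2128 → Dec 16, 2129: 365 days.
Dec 16, 2129 → Jan 16, 2130: 31 days (December has 31).
Jan 16, 2130 → Feb 16, 2130: 31 days (January has 31).
Feb 16, 2130 → Mar 16, 2130: 28 days (February has 28).
Mar 16, 2130 → Apr 16, 2130: 31 days (March has 31).
Apr 16, 2130 → May 16, 2130: 30 days (April has 30).
May 16, 2130 → Jun 16, 2130: 31 days (May has 31).
Jun 16, 2130 → Jul 16, 2130: 30 days (June has 30).
Jul 16, 2130 → Aug 16, 2130: 31 days (July has 31).
Aug 16, 2130 → Sep 16, 2130: 31 days (August has 31).
Sep 16, 2130 → Oct 16, 2130: 30 days (September has 30).
Oct 16, 2130 → Nov 16, 2130: 31 days (October has 31).
Nov 16, 2130 → Dec 16, 2130: 30 days (November has 30).
Dec 16, 2130 → Dec 20, 2130: 4 days.
Total: 7309 days.

7309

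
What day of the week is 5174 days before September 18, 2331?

Sep 18, 2331 is a Friday.
5174 mod 7 = 1, so 5174 days before a Friday is Friday − 1 = Thursday.

Thursday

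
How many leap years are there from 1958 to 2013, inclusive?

14

Multiples of 4 in [1958,2013]: 14.
Of those, multiples of 100: 1 (not leap unless ÷400).
Multiples of 400: 1.
Leap years = 14 − 1 + 1 = 14.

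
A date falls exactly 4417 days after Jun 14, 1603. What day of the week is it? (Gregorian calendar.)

Saturday

First find the weekday of Jun 14, 1603. Doomsday rule: the anchor day for the 1600s is Tuesday. For year 03: 3÷12 = 0 r 3, and 3÷4 = 0, so 0+3+0 = 3.
Tuesday + 3 ≡ Friday — that's 1603's doomsday.
In June the doomsday date is Jun 6.
Jun 14 is 8 days after Jun 6; 8 mod 7 = 1, so Friday + 1 = Saturday.
4417 mod 7 = 0, so 4417 days after a Saturday is Saturday + 0 = Saturday.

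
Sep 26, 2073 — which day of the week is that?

Tuesday

January 1, 2073 is a Sunday.
Jan 1, 2073 → Feb 1, 2073: 31 days (January has 31).
Feb 1, 2073 → Mar 1, 2073: 28 days (February has 28).
Mar 1, 2073 → Apr 1, 2073: 31 days (March has 31).
Apr 1, 2073 → May 1, 2073: 30 days (April has 30).
May 1, 2073 → Jun 1, 2073: 31 days (May has 31).
Jun 1, 2073 → Jul 1, 2073: 30 days (June has 30).
Jul 1, 2073 → Aug 1, 2073: 31 days (July has 31).
Aug 1, 2073 → Sep 1, 2073: 31 days (August has 31).
Sep 1, 2073 → Sep 26, 2073: 25 days.
Total: 268 days.
268 mod 7 = 2, so Sunday + 2 = Tuesday.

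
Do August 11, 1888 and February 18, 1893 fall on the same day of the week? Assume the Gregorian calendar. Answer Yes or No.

From Aug 11, 1888 to Feb 18, 1893 is 1652 days.
1652 mod 7 = 0, so they are the same weekday.
(Aug 11, 1888 is a Saturday; Feb 18, 1893 is a Saturday.)

Yes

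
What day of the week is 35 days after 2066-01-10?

First find the weekday of Jan 10, 2066. Doomsday rule: the anchor day for the 2000s is Tuesday. For year 66: 66÷12 = 5 r 6, and 6÷4 = 1, so 5+6+1 = 12.
Tuesday + 12 ≡ Sunday — that's 2066's doomsday.
In January the doomsday date is Jan 3 (2066 is not a leap year).
Jan 10 is 7 days after Jan 3; 7 mod 7 = 0, so Sunday + 0 = Sunday.
35 mod 7 = 0, so 35 days after a Sunday is Sunday + 0 = Sunday.

Sunday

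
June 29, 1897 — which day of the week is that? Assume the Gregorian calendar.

Doomsday rule: the anchor day for the 1800s is Friday. For year 97: 97÷12 = 8 r 1, and 1÷4 = 0, so 8+1+0 = 9.
Friday + 9 ≡ Sunday — that's 1897's doomsday.
In June the doomsday date is Jun 6.
Jun 29 is 23 days after Jun 6; 23 mod 7 = 2, so Sunday + 2 = Tuesday.

Tuesday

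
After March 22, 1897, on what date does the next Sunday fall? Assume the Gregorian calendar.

March 28, 1897

Mar 22, 1897 is a Monday.
From Monday to the next Sunday is 6 days.
Mar 22, 1897 + 6 = Mar 28, 1897.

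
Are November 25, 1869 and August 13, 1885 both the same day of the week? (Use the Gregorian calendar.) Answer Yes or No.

Yes

From Nov 25, 1869 to Aug 13, 1885 is 5740 days.
5740 mod 7 = 0, so they are the same weekday.
(Nov 25, 1869 is a Thursday; Aug 13, 1885 is a Thursday.)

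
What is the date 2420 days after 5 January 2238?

+365 (one year) → Jan 5, 2239 (2055 left).
+365 (one year) → Jan 5, 2240 (1690 left).
+366 (one year; includes Feb 29, 2240) → Jan 5, 2241 (1324 left).
+365 (one year) → Jan 5, 2242 (959 left).
+365 (one year) → Jan 5, 2243 (594 left).
+365 (one year) → Jan 5, 2244 (229 left).
Jan has 31 days: +27 → Feb 1, 2244 (202 left).
Feb has 29 days: +29 → Mar 1, 2244 (173 left).
Mar has 31 days: +31 → Apr 1, 2244 (142 left).
Apr has 30 days: +30 → May 1, 2244 (112 left).
May has 31 days: +31 → Jun 1, 2244 (81 left).
Jun has 30 days: +30 → Jul 1, 2244 (51 left).
Jul has 31 days: +31 → Aug 1, 2244 (20 left).
+20 → Aug 21, 2244.

August 21, 2244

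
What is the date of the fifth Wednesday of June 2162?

June 1, 2162 is a Tuesday.
The first Wednesday is therefore June 2 (1 days later).
The fifth Wednesday is 2 + 4×7 = June 30.

June 30, 2162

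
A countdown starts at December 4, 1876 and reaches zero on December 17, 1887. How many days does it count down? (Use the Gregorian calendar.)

4030

Dec 4, 1876 → Dec 4, 1877: 365 days.
Dec 4, 1877 → Dec 4, 1878: 365 days.
Dec 4, 1878 → Dec 4, 1879: 365 days.
Dec 4, 1879 → Dec 4, 1880: 366 days (Feb 29, 1880 is in that span).
Dec 4, 1880 → Dec 4, 1881: 365 days.
Dec 4, 1881 → Dec 4, 1882: 365 days.
Dec 4, 1882 → Dec 4, 1883: 365 days.
Dec 4, 1883 → Dec 4, 1884: 366 days (Feb 29, 1884 is in that span).
Dec 4, 1884 → Dec 4, 1885: 365 days.
Dec 4, 1885 → Dec 4, 1886: 365 days.
Dec 4, 1886 → Jan 4, 1887: 31 days (December has 31).
Jan 4, 1887 → Feb 4, 1887: 31 days (January has 31).
Feb 4, 1887 → Mar 4, 1887: 28 days (February has 28).
Mar 4, 1887 → Apr 4, 1887: 31 days (March has 31).
Apr 4, 1887 → May 4, 1887: 30 days (April has 30).
May 4, 1887 → Jun 4, 1887: 31 days (May has 31).
Jun 4, 1887 → Jul 4, 1887: 30 days (June has 30).
Jul 4, 1887 → Aug 4, 1887: 31 days (July has 31).
Aug 4, 1887 → Sep 4, 1887: 31 days (August has 31).
Sep 4, 1887 → Oct 4, 1887: 30 days (September has 30).
Oct 4, 1887 → Nov 4, 1887: 31 days (October has 31).
Nov 4, 1887 → Dec 4, 1887: 30 days (November has 30).
Dec 4, 1887 → Dec 17, 1887: 13 days.
Total: 4030 days.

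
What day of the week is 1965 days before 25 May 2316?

First find the weekday of May 25, 2316. Doomsday rule: the anchor day for the 2300s is Wednesday. For year 16: 16÷12 = 1 r 4, and 4÷4 = 1, so 1+4+1 = 6.
Wednesday + 6 ≡ Tuesday — that's 2316's doomsday.
In May the doomsday date is May 9.
May 25 is 16 days after May 9; 16 mod 7 = 2, so Tuesday + 2 = Thursday.
1965 mod 7 = 5, so 1965 days before a Thursday is Thursday − 5 = Saturday.

Saturday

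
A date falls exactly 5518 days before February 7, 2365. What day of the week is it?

Friday

Feb 7, 2365 is a Sunday.
5518 mod 7 = 2, so 5518 days before a Sunday is Sunday − 2 = Friday.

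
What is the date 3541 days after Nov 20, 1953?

August 1, 1963

+365 (one year) → Nov 20, 1954 (3176 left).
+365 (one year) → Nov 20, 1955 (2811 left).
+366 (one year; includes Feb 29, 1956) → Nov 20, 1956 (2445 left).
+365 (one year) → Nov 20, 1957 (2080 left).
+365 (one year) → Nov 20, 1958 (1715 left).
+365 (one year) → Nov 20, 1959 (1350 left).
+366 (one year; includes Feb 29, 1960) → Nov 20, 1960 (984 left).
+365 (one year) → Nov 20, 1961 (619 left).
+365 (one year) → Nov 20, 1962 (254 left).
Nov has 30 days: +11 → Dec 1, 1962 (243 left).
Dec has 31 days: +31 → Jan 1, 1963 (212 left).
Jan has 31 days: +31 → Feb 1, 1963 (181 left).
Feb has 28 days: +28 → Mar 1, 1963 (153 left).
Mar has 31 days: +31 → Apr 1, 1963 (122 left).
Apr has 30 days: +30 → May 1, 1963 (92 left).
May has 31 days: +31 → Jun 1, 1963 (61 left).
Jun has 30 days: +30 → Jul 1, 1963 (31 left).
Jul has 31 days: +31 → Aug 1, 1963 (0 left).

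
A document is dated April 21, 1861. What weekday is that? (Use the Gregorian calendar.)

Doomsday rule: the anchor day for the 1800s is Friday. For year 61: 61÷12 = 5 r 1, and 1÷4 = 0, so 5+1+0 = 6.
Friday + 6 ≡ Thursday — that's 1861's doomsday.
In April the doomsday date is Apr 4.
Apr 21 is 17 days after Apr 4; 17 mod 7 = 3, so Thursday + 3 = Sunday.

Sunday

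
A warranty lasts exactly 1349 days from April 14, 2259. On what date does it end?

December 23, 2262

+366 (one year; includes Feb 29, 2260) → Apr 14, 2260 (983 left).
+365 (one year) → Apr 14, 2261 (618 left).
+365 (one year) → Apr 14, 2262 (253 left).
Apr has 30 days: +17 → May 1, 2262 (236 left).
May has 31 days: +31 → Jun 1, 2262 (205 left).
Jun has 30 days: +30 → Jul 1, 2262 (175 left).
Jul has 31 days: +31 → Aug 1, 2262 (144 left).
Aug has 31 days: +31 → Sep 1, 2262 (113 left).
Sep has 30 days: +30 → Oct 1, 2262 (83 left).
Oct has 31 days: +31 → Nov 1, 2262 (52 left).
Nov has 30 days: +30 → Dec 1, 2262 (22 left).
+22 → Dec 23, 2262.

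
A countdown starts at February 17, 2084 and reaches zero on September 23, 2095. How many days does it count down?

Feb 17, 2084 → Feb 17, 2085: 366 days (Feb 29, 2084 is in that span).
Feb 17, 2085 → Feb 17, 2086: 365 days.
Feb 17, 2086 → Feb 17, 2087: 365 days.
Feb 17, 2087 → Feb 17, 2088: 365 days.
Feb 17, 2088 → Feb 17, 2089: 366 days (Feb 29, 2088 is in that span).
Feb 17, 2089 → Feb 17, 2090: 365 days.
Feb 17, 2090 → Feb 17, 2091: 365 days.
Feb 17, 2091 → Feb 17, 2092: 365 days.
Feb 17, 2092 → Feb 17, 2093: 366 days (Feb 29, 2092 is in that span).
Feb 17, 2093 → Feb 17, 2094: 365 days.
Feb 17, 2094 → Feb 17, 2095: 365 days.
Feb 17, 2095 → Mar 17, 2095: 28 days (February has 28).
Mar 17, 2095 → Apr 17, 2095: 31 days (March has 31).
Apr 17, 2095 → May 17, 2095: 30 days (April has 30).
May 17, 2095 → Jun 17, 2095: 31 days (May has 31).
Jun 17, 2095 → Jul 17, 2095: 30 days (June has 30).
Jul 17, 2095 → Aug 17, 2095: 31 days (July has 31).
Aug 17, 2095 → Sep 17, 2095: 31 days (August has 31).
Sep 17, 2095 → Sep 23, 2095: 6 days.
Total: 4236 days.

4236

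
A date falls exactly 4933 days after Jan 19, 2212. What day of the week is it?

Jan 19, 2212 is a Sunday.
4933 mod 7 = 5, so 4933 days after a Sunday is Sunday + 5 = Friday.

Friday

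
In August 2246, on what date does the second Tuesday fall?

August 11, 2246

August 1, 2246 is a Saturday.
The first Tuesday is therefore August 4 (3 days later).
The second Tuesday is 4 + 1×7 = August 11.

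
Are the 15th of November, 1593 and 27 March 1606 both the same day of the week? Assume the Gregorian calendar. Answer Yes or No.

From Nov 15, 1593 to Mar 27, 1606 is 4515 days.
4515 mod 7 = 0, so they are the same weekday.
(Nov 15, 1593 is a Monday; Mar 27, 1606 is a Monday.)

Yes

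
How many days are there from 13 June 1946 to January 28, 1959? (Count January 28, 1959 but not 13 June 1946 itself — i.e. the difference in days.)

4612

Jun 13, 1946 → Jun 13, 1947: 365 days.
Jun 13, 1947 → Jun 13, 1948: 366 days (Feb 29, 1948 is in that span).
Jun 13, 1948 → Jun 13, 1949: 365 days.
Jun 13, 1949 → Jun 13, 1950: 365 days.
Jun 13, 1950 → Jun 13, 1951: 365 days.
Jun 13, 1951 → Jun 13, 1952: 366 days (Feb 29, 1952 is in that span).
Jun 13, 1952 → Jun 13, 1953: 365 days.
Jun 13, 1953 → Jun 13, 1954: 365 days.
Jun 13, 1954 → Jun 13, 1955: 365 days.
Jun 13, 1955 → Jun 13, 1956: 366 days (Feb 29, 1956 is in that span).
Jun 13, 1956 → Jun 13, 1957: 365 days.
Jun 13, 1957 → Jun 13, 1958: 365 days.
Jun 13, 1958 → Jul 13, 1958: 30 days (June has 30).
Jul 13, 1958 → Aug 13, 1958: 31 days (July has 31).
Aug 13, 1958 → Sep 13, 1958: 31 days (August has 31).
Sep 13, 1958 → Oct 13, 1958: 30 days (September has 30).
Oct 13, 1958 → Nov 13, 1958: 31 days (October has 31).
Nov 13, 1958 → Dec 13, 1958: 30 days (November has 30).
Dec 13, 1958 → Jan 13, 1959: 31 days (December has 31).
Jan 13, 1959 → Jan 28, 1959: 15 days.
Total: 4612 days.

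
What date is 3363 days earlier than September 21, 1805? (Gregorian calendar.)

July 6, 1796

−365 (one year) → Sep 21, 1804 (2998 left).
−366 (one year; includes Feb 29, 1804) → Sep 21, 1803 (2632 left).
−365 (one year) → Sep 21, 1802 (2267 left).
−365 (one year) → Sep 21, 1801 (1902 left).
−365 (one year) → Sep 21, 1800 (1537 left).
−365 (one year) → Sep 21, 1799 (1172 left).
−365 (one year) → Sep 21, 1798 (807 left).
−365 (one year) → Sep 21, 1797 (442 left).
−365 (one year) → Sep 21, 1796 (77 left).
−21 → Aug 31, 1796 (end of Aug, 31 days; 56 left).
−31 → Jul 31, 1796 (end of Jul, 31 days; 25 left).
−25 → Jul 6, 1796.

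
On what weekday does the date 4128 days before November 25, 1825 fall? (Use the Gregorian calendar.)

Sunday

First find the weekday of Nov 25, 1825. Doomsday rule: the anchor day for the 1800s is Friday. For year 25: 25÷12 = 2 r 1, and 1÷4 = 0, so 2+1+0 = 3.
Friday + 3 ≡ Monday — that's 1825's doomsday.
In November the doomsday date is Nov 7.
Nov 25 is 18 days after Nov 7; 18 mod 7 = 4, so Monday + 4 = Friday.
4128 mod 7 = 5, so 4128 days before a Friday is Friday − 5 = Sunday.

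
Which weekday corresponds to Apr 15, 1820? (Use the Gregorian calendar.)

Doomsday rule: the anchor day for the 1800s is Friday. For year 20: 20÷12 = 1 r 8, and 8÷4 = 2, so 1+8+2 = 11.
Friday + 11 ≡ Tuesday — that's 1820's doomsday.
In April the doomsday date is Apr 4.
Apr 15 is 11 days after Apr 4; 11 mod 7 = 4, so Tuesday + 4 = Saturday.

Saturday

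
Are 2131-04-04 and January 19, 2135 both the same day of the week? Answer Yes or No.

Yes

From Apr 4, 2131 to Jan 19, 2135 is 1386 days.
1386 mod 7 = 0, so they are the same weekday.
(Apr 4, 2131 is a Wednesday; Jan 19, 2135 is a Wednesday.)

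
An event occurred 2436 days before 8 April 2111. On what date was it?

August 6, 2104

−365 (one year) → Apr 8, 2110 (2071 left).
−365 (one year) → Apr 8, 2109 (1706 left).
−365 (one year) → Apr 8, 2108 (1341 left).
−366 (one year; includes Feb 29, 2108) → Apr 8, 2107 (975 left).
−365 (one year) → Apr 8, 2106 (610 left).
−365 (one year) → Apr 8, 2105 (245 left).
−8 → Mar 31, 2105 (end of Mar, 31 days; 237 left).
−31 → Feb 28, 2105 (end of Feb, 28 days; 206 left).
−28 → Jan 31, 2105 (end of Jan, 31 days; 178 left).
−31 → Dec 31, 2104 (end of Dec, 31 days; 147 left).
−31 → Nov 30, 2104 (end of Nov, 30 days; 116 left).
−30 → Oct 31, 2104 (end of Oct, 31 days; 86 left).
−31 → Sep 30, 2104 (end of Sep, 30 days; 55 left).
−30 → Aug 31, 2104 (end of Aug, 31 days; 25 left).
−25 → Aug 6, 2104.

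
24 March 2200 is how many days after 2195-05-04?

May 4, 2195 → May 4, 2196: 366 days (Feb 29, 2196 is in that span).
May 4, 2196 → May 4, 2197: 365 days.
May 4, 2197 → May 4, 2198: 365 days.
May 4, 2198 → May 4, 2199: 365 days.
May 4, 2199 → Jun 4, 2199: 31 days (May has 31).
Jun 4, 2199 → Jul 4, 2199: 30 days (June has 30).
Jul 4, 2199 → Aug 4, 2199: 31 days (July has 31).
Aug 4, 2199 → Sep 4, 2199: 31 days (August has 31).
Sep 4, 2199 → Oct 4, 2199: 30 days (September has 30).
Oct 4, 2199 → Nov 4, 2199: 31 days (October has 31).
Nov 4, 2199 → Dec 4, 2199: 30 days (November has 30).
Dec 4, 2199 → Jan 4, 2200: 31 days (December has 31).
Jan 4, 2200 → Feb 4, 2200: 31 days (January has 31).
Feb 4, 2200 → Mar 4, 2200: 28 days (February has 28).
Mar 4, 2200 → Mar 24, 2200: 20 days.
Total: 1785 days.

1785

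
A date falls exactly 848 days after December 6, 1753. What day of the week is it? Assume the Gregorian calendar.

First find the weekday of Dec 6, 1753. Doomsday rule: the anchor day for the 1700s is Sunday. For year 53: 53÷12 = 4 r 5, and 5÷4 = 1, so 4+5+1 = 10.
Sunday + 10 ≡ Wednesday — that's 1753's doomsday.
In December the doomsday date is Dec 12.
Dec 6 is 6 days before Dec 12; 6 mod 7 = 6, so Wednesday − 6 = Thursday.
848 mod 7 = 1, so 848 days after a Thursday is Thursday + 1 = Friday.

Friday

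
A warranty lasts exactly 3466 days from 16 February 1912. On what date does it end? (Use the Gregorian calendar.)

August 13, 1921

+366 (one year; includes Feb 29, 1912) → Feb 16, 1913 (3100 left).
+365 (one year) → Feb 16, 1914 (2735 left).
+365 (one year) → Feb 16, 1915 (2370 left).
+365 (one year) → Feb 16, 1916 (2005 left).
+366 (one year; includes Feb 29, 1916) → Feb 16, 1917 (1639 left).
+365 (one year) → Feb 16, 1918 (1274 left).
+365 (one year) → Feb 16, 1919 (909 left).
+365 (one year) → Feb 16, 1920 (544 left).
+366 (one year; includes Feb 29, 1920) → Feb 16, 1921 (178 left).
Feb has 28 days: +13 → Mar 1, 1921 (165 left).
Mar has 31 days: +31 → Apr 1, 1921 (134 left).
Apr has 30 days: +30 → May 1, 1921 (104 left).
May has 31 days: +31 → Jun 1, 1921 (73 left).
Jun has 30 days: +30 → Jul 1, 1921 (43 left).
Jul has 31 days: +31 → Aug 1, 1921 (12 left).
+12 → Aug 13, 1921.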